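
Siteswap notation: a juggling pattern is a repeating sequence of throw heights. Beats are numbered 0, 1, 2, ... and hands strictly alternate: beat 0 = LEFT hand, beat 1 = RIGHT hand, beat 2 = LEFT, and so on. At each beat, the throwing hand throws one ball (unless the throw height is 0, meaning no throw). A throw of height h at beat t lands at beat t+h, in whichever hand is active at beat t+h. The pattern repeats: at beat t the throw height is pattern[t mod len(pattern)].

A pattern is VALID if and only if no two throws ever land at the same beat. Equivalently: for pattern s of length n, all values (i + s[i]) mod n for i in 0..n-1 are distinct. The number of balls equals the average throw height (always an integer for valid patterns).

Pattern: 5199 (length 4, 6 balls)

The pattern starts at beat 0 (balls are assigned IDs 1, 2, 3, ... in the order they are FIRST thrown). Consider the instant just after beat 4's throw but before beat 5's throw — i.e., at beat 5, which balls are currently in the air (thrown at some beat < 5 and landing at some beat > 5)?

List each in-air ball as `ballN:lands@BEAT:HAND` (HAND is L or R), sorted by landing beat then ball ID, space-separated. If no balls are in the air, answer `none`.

Beat 0 (L): throw ball1 h=5 -> lands@5:R; in-air after throw: [b1@5:R]
Beat 1 (R): throw ball2 h=1 -> lands@2:L; in-air after throw: [b2@2:L b1@5:R]
Beat 2 (L): throw ball2 h=9 -> lands@11:R; in-air after throw: [b1@5:R b2@11:R]
Beat 3 (R): throw ball3 h=9 -> lands@12:L; in-air after throw: [b1@5:R b2@11:R b3@12:L]
Beat 4 (L): throw ball4 h=5 -> lands@9:R; in-air after throw: [b1@5:R b4@9:R b2@11:R b3@12:L]
Beat 5 (R): throw ball1 h=1 -> lands@6:L; in-air after throw: [b1@6:L b4@9:R b2@11:R b3@12:L]

Answer: ball4:lands@9:R ball2:lands@11:R ball3:lands@12:L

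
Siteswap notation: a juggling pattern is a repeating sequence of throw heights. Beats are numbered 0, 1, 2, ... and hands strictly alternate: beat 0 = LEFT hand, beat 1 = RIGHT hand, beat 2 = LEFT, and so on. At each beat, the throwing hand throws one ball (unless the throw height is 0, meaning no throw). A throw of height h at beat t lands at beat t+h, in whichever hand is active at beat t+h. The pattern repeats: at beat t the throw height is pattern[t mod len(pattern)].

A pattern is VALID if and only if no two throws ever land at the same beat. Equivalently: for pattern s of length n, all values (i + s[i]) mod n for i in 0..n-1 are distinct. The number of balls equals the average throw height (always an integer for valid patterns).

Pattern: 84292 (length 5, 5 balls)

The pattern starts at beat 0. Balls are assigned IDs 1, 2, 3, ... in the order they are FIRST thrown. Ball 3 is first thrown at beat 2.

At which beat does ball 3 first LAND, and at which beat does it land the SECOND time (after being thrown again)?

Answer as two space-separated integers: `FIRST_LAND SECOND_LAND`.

Answer: 4 6

Derivation:
Beat 0 (L): throw ball1 h=8 -> lands@8:L; in-air after throw: [b1@8:L]
Beat 1 (R): throw ball2 h=4 -> lands@5:R; in-air after throw: [b2@5:R b1@8:L]
Beat 2 (L): throw ball3 h=2 -> lands@4:L; in-air after throw: [b3@4:L b2@5:R b1@8:L]
Beat 3 (R): throw ball4 h=9 -> lands@12:L; in-air after throw: [b3@4:L b2@5:R b1@8:L b4@12:L]
Beat 4 (L): throw ball3 h=2 -> lands@6:L; in-air after throw: [b2@5:R b3@6:L b1@8:L b4@12:L]
Beat 5 (R): throw ball2 h=8 -> lands@13:R; in-air after throw: [b3@6:L b1@8:L b4@12:L b2@13:R]
Beat 6 (L): throw ball3 h=4 -> lands@10:L; in-air after throw: [b1@8:L b3@10:L b4@12:L b2@13:R]
Ball 3: thrown@2 h=2 -> first land @4; rethrown@4 h=2 -> second land @6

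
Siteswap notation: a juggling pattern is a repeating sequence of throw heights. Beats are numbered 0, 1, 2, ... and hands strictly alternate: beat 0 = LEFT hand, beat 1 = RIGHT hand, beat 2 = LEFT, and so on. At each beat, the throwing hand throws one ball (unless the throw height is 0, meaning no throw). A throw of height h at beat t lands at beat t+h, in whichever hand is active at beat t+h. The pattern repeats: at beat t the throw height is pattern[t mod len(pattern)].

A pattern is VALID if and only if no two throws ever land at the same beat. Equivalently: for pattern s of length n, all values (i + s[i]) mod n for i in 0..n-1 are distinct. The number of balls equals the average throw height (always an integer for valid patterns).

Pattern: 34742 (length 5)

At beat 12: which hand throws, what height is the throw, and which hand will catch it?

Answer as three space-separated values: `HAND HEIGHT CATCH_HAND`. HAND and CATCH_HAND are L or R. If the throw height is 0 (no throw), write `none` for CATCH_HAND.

Beat 12: 12 mod 2 = 0, so hand = L
Throw height = pattern[12 mod 5] = pattern[2] = 7
Lands at beat 12+7=19, 19 mod 2 = 1, so catch hand = R

Answer: L 7 R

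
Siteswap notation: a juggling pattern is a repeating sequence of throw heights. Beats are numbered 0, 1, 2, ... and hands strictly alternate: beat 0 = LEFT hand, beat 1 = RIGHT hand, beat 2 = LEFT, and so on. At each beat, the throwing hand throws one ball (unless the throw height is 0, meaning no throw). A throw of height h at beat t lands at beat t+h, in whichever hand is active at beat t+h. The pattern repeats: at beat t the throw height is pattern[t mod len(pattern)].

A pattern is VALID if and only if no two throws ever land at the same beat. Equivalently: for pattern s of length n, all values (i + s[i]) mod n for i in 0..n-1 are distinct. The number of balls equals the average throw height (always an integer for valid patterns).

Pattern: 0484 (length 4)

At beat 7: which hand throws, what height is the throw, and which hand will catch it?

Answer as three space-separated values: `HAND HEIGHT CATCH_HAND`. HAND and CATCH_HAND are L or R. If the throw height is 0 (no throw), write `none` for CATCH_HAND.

Beat 7: 7 mod 2 = 1, so hand = R
Throw height = pattern[7 mod 4] = pattern[3] = 4
Lands at beat 7+4=11, 11 mod 2 = 1, so catch hand = R

Answer: R 4 R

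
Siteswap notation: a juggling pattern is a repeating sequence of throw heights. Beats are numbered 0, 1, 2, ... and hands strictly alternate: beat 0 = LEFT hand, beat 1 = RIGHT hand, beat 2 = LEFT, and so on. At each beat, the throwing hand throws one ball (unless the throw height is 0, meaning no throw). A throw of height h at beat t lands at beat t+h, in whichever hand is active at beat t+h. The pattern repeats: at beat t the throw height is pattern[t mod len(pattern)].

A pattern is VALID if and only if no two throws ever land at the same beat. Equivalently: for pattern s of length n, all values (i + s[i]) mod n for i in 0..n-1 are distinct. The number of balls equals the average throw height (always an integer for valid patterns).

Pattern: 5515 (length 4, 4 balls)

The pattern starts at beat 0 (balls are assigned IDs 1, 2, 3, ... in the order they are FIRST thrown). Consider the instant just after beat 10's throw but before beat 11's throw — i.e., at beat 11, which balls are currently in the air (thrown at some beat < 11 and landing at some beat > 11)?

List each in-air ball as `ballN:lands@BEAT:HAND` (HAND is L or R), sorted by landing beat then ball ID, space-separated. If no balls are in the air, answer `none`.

Answer: ball2:lands@12:L ball3:lands@13:R ball4:lands@14:L

Derivation:
Beat 0 (L): throw ball1 h=5 -> lands@5:R; in-air after throw: [b1@5:R]
Beat 1 (R): throw ball2 h=5 -> lands@6:L; in-air after throw: [b1@5:R b2@6:L]
Beat 2 (L): throw ball3 h=1 -> lands@3:R; in-air after throw: [b3@3:R b1@5:R b2@6:L]
Beat 3 (R): throw ball3 h=5 -> lands@8:L; in-air after throw: [b1@5:R b2@6:L b3@8:L]
Beat 4 (L): throw ball4 h=5 -> lands@9:R; in-air after throw: [b1@5:R b2@6:L b3@8:L b4@9:R]
Beat 5 (R): throw ball1 h=5 -> lands@10:L; in-air after throw: [b2@6:L b3@8:L b4@9:R b1@10:L]
Beat 6 (L): throw ball2 h=1 -> lands@7:R; in-air after throw: [b2@7:R b3@8:L b4@9:R b1@10:L]
Beat 7 (R): throw ball2 h=5 -> lands@12:L; in-air after throw: [b3@8:L b4@9:R b1@10:L b2@12:L]
Beat 8 (L): throw ball3 h=5 -> lands@13:R; in-air after throw: [b4@9:R b1@10:L b2@12:L b3@13:R]
Beat 9 (R): throw ball4 h=5 -> lands@14:L; in-air after throw: [b1@10:L b2@12:L b3@13:R b4@14:L]
Beat 10 (L): throw ball1 h=1 -> lands@11:R; in-air after throw: [b1@11:R b2@12:L b3@13:R b4@14:L]
Beat 11 (R): throw ball1 h=5 -> lands@16:L; in-air after throw: [b2@12:L b3@13:R b4@14:L b1@16:L]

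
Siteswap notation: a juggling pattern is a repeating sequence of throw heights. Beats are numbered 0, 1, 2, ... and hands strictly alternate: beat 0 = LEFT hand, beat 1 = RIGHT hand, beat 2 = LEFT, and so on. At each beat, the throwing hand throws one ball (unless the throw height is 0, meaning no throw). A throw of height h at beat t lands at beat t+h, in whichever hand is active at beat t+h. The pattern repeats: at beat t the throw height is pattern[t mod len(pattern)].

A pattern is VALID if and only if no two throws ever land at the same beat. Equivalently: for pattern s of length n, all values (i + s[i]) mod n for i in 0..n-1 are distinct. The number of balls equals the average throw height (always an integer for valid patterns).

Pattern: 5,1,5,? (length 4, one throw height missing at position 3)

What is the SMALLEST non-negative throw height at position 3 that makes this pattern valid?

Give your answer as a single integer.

i=0: (0 + 5) mod 4 = 1
i=1: (1 + 1) mod 4 = 2
i=2: (2 + 5) mod 4 = 3
i=3: s[i]=? (unknown)
Known residues: [1, 2, 3]; need a permutation of 0..3, so missing residue r = 0
Need (3 + s) mod 4 = 0; smallest s = (0 - 3) mod 4 = 1

Answer: 1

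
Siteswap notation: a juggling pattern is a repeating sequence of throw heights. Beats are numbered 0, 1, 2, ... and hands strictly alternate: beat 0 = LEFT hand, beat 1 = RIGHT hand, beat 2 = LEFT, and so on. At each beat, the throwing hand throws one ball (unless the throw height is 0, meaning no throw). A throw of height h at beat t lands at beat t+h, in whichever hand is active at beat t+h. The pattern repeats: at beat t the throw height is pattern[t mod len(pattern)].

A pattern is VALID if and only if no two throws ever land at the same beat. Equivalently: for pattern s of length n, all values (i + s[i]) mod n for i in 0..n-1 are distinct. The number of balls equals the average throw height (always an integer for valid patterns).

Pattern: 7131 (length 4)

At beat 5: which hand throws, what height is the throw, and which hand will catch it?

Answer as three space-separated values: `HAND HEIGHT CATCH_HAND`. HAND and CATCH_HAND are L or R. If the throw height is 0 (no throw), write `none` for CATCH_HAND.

Beat 5: 5 mod 2 = 1, so hand = R
Throw height = pattern[5 mod 4] = pattern[1] = 1
Lands at beat 5+1=6, 6 mod 2 = 0, so catch hand = L

Answer: R 1 L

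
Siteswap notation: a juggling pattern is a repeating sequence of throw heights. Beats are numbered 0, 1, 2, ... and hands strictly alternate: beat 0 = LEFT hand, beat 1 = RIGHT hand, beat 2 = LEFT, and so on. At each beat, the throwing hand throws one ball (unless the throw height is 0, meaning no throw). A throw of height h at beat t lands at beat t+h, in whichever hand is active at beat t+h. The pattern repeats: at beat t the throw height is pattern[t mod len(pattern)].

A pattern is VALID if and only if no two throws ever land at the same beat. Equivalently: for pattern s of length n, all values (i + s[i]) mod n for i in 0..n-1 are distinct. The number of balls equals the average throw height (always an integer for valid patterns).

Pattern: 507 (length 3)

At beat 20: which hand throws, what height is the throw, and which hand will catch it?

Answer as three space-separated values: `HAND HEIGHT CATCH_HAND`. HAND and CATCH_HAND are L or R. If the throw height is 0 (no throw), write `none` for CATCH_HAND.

Answer: L 7 R

Derivation:
Beat 20: 20 mod 2 = 0, so hand = L
Throw height = pattern[20 mod 3] = pattern[2] = 7
Lands at beat 20+7=27, 27 mod 2 = 1, so catch hand = R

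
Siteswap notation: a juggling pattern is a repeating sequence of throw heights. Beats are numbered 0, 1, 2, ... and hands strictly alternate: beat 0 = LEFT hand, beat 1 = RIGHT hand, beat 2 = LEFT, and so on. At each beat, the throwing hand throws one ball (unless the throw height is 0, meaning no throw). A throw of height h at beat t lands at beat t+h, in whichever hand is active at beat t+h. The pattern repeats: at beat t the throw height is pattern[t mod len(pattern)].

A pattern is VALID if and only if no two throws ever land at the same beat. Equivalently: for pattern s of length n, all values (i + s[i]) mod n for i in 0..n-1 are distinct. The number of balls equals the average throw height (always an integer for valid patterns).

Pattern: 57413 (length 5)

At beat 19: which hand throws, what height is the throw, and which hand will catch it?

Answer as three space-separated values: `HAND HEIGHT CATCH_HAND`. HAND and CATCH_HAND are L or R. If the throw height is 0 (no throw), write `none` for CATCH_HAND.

Beat 19: 19 mod 2 = 1, so hand = R
Throw height = pattern[19 mod 5] = pattern[4] = 3
Lands at beat 19+3=22, 22 mod 2 = 0, so catch hand = L

Answer: R 3 L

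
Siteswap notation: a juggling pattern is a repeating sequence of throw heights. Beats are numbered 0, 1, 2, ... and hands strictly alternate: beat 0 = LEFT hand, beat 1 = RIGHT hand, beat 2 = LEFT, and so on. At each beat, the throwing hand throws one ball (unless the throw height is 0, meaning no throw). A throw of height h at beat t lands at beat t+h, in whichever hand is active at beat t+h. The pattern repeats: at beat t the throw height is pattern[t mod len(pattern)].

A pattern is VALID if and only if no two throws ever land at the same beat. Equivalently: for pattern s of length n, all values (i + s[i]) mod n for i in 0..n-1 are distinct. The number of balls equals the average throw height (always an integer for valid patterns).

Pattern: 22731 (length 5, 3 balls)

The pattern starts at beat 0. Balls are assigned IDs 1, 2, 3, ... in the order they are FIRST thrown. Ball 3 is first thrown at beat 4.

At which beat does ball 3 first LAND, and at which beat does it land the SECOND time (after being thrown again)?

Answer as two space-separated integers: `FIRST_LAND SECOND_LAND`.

Beat 0 (L): throw ball1 h=2 -> lands@2:L; in-air after throw: [b1@2:L]
Beat 1 (R): throw ball2 h=2 -> lands@3:R; in-air after throw: [b1@2:L b2@3:R]
Beat 2 (L): throw ball1 h=7 -> lands@9:R; in-air after throw: [b2@3:R b1@9:R]
Beat 3 (R): throw ball2 h=3 -> lands@6:L; in-air after throw: [b2@6:L b1@9:R]
Beat 4 (L): throw ball3 h=1 -> lands@5:R; in-air after throw: [b3@5:R b2@6:L b1@9:R]
Beat 5 (R): throw ball3 h=2 -> lands@7:R; in-air after throw: [b2@6:L b3@7:R b1@9:R]
Beat 6 (L): throw ball2 h=2 -> lands@8:L; in-air after throw: [b3@7:R b2@8:L b1@9:R]
Beat 7 (R): throw ball3 h=7 -> lands@14:L; in-air after throw: [b2@8:L b1@9:R b3@14:L]
Ball 3: thrown@4 h=1 -> first land @5; rethrown@5 h=2 -> second land @7

Answer: 5 7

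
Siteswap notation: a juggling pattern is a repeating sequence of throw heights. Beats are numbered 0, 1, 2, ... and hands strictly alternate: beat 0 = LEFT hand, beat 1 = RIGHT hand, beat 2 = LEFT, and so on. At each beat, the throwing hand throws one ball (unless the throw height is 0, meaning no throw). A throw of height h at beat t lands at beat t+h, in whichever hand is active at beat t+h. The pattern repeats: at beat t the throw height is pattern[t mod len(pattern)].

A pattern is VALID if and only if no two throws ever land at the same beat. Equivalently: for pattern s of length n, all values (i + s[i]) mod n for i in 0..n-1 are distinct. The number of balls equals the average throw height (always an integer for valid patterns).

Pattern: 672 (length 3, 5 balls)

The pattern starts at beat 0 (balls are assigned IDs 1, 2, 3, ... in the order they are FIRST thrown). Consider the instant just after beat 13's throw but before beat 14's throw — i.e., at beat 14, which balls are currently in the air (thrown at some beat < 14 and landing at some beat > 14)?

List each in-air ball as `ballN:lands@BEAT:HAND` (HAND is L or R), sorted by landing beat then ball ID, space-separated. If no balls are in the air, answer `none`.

Answer: ball4:lands@15:R ball2:lands@17:R ball1:lands@18:L ball3:lands@20:L

Derivation:
Beat 0 (L): throw ball1 h=6 -> lands@6:L; in-air after throw: [b1@6:L]
Beat 1 (R): throw ball2 h=7 -> lands@8:L; in-air after throw: [b1@6:L b2@8:L]
Beat 2 (L): throw ball3 h=2 -> lands@4:L; in-air after throw: [b3@4:L b1@6:L b2@8:L]
Beat 3 (R): throw ball4 h=6 -> lands@9:R; in-air after throw: [b3@4:L b1@6:L b2@8:L b4@9:R]
Beat 4 (L): throw ball3 h=7 -> lands@11:R; in-air after throw: [b1@6:L b2@8:L b4@9:R b3@11:R]
Beat 5 (R): throw ball5 h=2 -> lands@7:R; in-air after throw: [b1@6:L b5@7:R b2@8:L b4@9:R b3@11:R]
Beat 6 (L): throw ball1 h=6 -> lands@12:L; in-air after throw: [b5@7:R b2@8:L b4@9:R b3@11:R b1@12:L]
Beat 7 (R): throw ball5 h=7 -> lands@14:L; in-air after throw: [b2@8:L b4@9:R b3@11:R b1@12:L b5@14:L]
Beat 8 (L): throw ball2 h=2 -> lands@10:L; in-air after throw: [b4@9:R b2@10:L b3@11:R b1@12:L b5@14:L]
Beat 9 (R): throw ball4 h=6 -> lands@15:R; in-air after throw: [b2@10:L b3@11:R b1@12:L b5@14:L b4@15:R]
Beat 10 (L): throw ball2 h=7 -> lands@17:R; in-air after throw: [b3@11:R b1@12:L b5@14:L b4@15:R b2@17:R]
Beat 11 (R): throw ball3 h=2 -> lands@13:R; in-air after throw: [b1@12:L b3@13:R b5@14:L b4@15:R b2@17:R]
Beat 12 (L): throw ball1 h=6 -> lands@18:L; in-air after throw: [b3@13:R b5@14:L b4@15:R b2@17:R b1@18:L]
Beat 13 (R): throw ball3 h=7 -> lands@20:L; in-air after throw: [b5@14:L b4@15:R b2@17:R b1@18:L b3@20:L]
Beat 14 (L): throw ball5 h=2 -> lands@16:L; in-air after throw: [b4@15:R b5@16:L b2@17:R b1@18:L b3@20:L]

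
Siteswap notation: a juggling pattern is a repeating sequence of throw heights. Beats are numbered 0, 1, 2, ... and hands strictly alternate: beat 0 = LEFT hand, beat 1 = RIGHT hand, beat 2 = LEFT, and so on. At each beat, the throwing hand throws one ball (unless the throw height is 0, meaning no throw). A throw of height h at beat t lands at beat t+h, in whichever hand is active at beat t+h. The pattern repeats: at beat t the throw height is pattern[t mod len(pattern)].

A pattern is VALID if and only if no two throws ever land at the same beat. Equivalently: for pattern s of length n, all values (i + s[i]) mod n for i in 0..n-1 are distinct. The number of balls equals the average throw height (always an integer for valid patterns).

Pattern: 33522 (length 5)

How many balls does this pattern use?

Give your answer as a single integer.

Answer: 3

Derivation:
Pattern = [3, 3, 5, 2, 2], length n = 5
  position 0: throw height = 3, running sum = 3
  position 1: throw height = 3, running sum = 6
  position 2: throw height = 5, running sum = 11
  position 3: throw height = 2, running sum = 13
  position 4: throw height = 2, running sum = 15
Total sum = 15; balls = sum / n = 15 / 5 = 3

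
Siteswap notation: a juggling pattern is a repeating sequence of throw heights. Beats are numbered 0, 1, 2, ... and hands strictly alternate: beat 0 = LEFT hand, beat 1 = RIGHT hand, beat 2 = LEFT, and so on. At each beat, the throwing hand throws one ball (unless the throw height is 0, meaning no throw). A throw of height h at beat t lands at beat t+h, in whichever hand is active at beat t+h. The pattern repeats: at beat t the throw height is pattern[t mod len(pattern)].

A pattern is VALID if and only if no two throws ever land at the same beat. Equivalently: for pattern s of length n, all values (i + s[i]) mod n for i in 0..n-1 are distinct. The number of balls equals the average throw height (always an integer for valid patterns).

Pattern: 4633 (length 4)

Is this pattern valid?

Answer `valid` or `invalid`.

Answer: valid

Derivation:
i=0: (i + s[i]) mod n = (0 + 4) mod 4 = 0
i=1: (i + s[i]) mod n = (1 + 6) mod 4 = 3
i=2: (i + s[i]) mod n = (2 + 3) mod 4 = 1
i=3: (i + s[i]) mod n = (3 + 3) mod 4 = 2
Residues: [0, 3, 1, 2], distinct: True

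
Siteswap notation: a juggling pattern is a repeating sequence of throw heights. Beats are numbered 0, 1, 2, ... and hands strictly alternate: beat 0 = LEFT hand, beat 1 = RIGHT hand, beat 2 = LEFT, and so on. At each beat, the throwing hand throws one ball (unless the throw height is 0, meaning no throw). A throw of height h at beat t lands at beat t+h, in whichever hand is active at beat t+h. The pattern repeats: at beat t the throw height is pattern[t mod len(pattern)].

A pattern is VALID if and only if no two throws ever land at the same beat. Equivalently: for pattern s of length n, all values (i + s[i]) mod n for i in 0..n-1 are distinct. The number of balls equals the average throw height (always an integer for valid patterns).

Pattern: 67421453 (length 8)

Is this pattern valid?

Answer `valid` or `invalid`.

i=0: (i + s[i]) mod n = (0 + 6) mod 8 = 6
i=1: (i + s[i]) mod n = (1 + 7) mod 8 = 0
i=2: (i + s[i]) mod n = (2 + 4) mod 8 = 6
i=3: (i + s[i]) mod n = (3 + 2) mod 8 = 5
i=4: (i + s[i]) mod n = (4 + 1) mod 8 = 5
i=5: (i + s[i]) mod n = (5 + 4) mod 8 = 1
i=6: (i + s[i]) mod n = (6 + 5) mod 8 = 3
i=7: (i + s[i]) mod n = (7 + 3) mod 8 = 2
Residues: [6, 0, 6, 5, 5, 1, 3, 2], distinct: False

Answer: invalid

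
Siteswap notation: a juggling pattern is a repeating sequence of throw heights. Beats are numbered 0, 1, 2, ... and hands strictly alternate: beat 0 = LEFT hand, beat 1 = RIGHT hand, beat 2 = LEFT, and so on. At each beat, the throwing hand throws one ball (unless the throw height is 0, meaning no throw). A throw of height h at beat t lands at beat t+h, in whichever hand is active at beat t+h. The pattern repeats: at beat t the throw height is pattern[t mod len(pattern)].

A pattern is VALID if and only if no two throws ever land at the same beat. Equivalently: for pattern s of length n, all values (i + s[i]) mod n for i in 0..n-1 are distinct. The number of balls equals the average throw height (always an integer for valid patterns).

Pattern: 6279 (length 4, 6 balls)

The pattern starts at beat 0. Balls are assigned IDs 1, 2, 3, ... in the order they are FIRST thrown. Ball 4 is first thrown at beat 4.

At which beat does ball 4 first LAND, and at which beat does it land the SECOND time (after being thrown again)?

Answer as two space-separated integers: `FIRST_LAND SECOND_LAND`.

Answer: 10 17

Derivation:
Beat 0 (L): throw ball1 h=6 -> lands@6:L; in-air after throw: [b1@6:L]
Beat 1 (R): throw ball2 h=2 -> lands@3:R; in-air after throw: [b2@3:R b1@6:L]
Beat 2 (L): throw ball3 h=7 -> lands@9:R; in-air after throw: [b2@3:R b1@6:L b3@9:R]
Beat 3 (R): throw ball2 h=9 -> lands@12:L; in-air after throw: [b1@6:L b3@9:R b2@12:L]
Beat 4 (L): throw ball4 h=6 -> lands@10:L; in-air after throw: [b1@6:L b3@9:R b4@10:L b2@12:L]
Beat 5 (R): throw ball5 h=2 -> lands@7:R; in-air after throw: [b1@6:L b5@7:R b3@9:R b4@10:L b2@12:L]
Beat 6 (L): throw ball1 h=7 -> lands@13:R; in-air after throw: [b5@7:R b3@9:R b4@10:L b2@12:L b1@13:R]
Beat 7 (R): throw ball5 h=9 -> lands@16:L; in-air after throw: [b3@9:R b4@10:L b2@12:L b1@13:R b5@16:L]
Beat 8 (L): throw ball6 h=6 -> lands@14:L; in-air after throw: [b3@9:R b4@10:L b2@12:L b1@13:R b6@14:L b5@16:L]
Beat 9 (R): throw ball3 h=2 -> lands@11:R; in-air after throw: [b4@10:L b3@11:R b2@12:L b1@13:R b6@14:L b5@16:L]
Beat 10 (L): throw ball4 h=7 -> lands@17:R; in-air after throw: [b3@11:R b2@12:L b1@13:R b6@14:L b5@16:L b4@17:R]
Beat 11 (R): throw ball3 h=9 -> lands@20:L; in-air after throw: [b2@12:L b1@13:R b6@14:L b5@16:L b4@17:R b3@20:L]
Beat 12 (L): throw ball2 h=6 -> lands@18:L; in-air after throw: [b1@13:R b6@14:L b5@16:L b4@17:R b2@18:L b3@20:L]
Beat 13 (R): throw ball1 h=2 -> lands@15:R; in-air after throw: [b6@14:L b1@15:R b5@16:L b4@17:R b2@18:L b3@20:L]
Beat 14 (L): throw ball6 h=7 -> lands@21:R; in-air after throw: [b1@15:R b5@16:L b4@17:R b2@18:L b3@20:L b6@21:R]
Beat 15 (R): throw ball1 h=9 -> lands@24:L; in-air after throw: [b5@16:L b4@17:R b2@18:L b3@20:L b6@21:R b1@24:L]
Beat 16 (L): throw ball5 h=6 -> lands@22:L; in-air after throw: [b4@17:R b2@18:L b3@20:L b6@21:R b5@22:L b1@24:L]
Beat 17 (R): throw ball4 h=2 -> lands@19:R; in-air after throw: [b2@18:L b4@19:R b3@20:L b6@21:R b5@22:L b1@24:L]
Ball 4: thrown@4 h=6 -> first land @10; rethrown@10 h=7 -> second land @17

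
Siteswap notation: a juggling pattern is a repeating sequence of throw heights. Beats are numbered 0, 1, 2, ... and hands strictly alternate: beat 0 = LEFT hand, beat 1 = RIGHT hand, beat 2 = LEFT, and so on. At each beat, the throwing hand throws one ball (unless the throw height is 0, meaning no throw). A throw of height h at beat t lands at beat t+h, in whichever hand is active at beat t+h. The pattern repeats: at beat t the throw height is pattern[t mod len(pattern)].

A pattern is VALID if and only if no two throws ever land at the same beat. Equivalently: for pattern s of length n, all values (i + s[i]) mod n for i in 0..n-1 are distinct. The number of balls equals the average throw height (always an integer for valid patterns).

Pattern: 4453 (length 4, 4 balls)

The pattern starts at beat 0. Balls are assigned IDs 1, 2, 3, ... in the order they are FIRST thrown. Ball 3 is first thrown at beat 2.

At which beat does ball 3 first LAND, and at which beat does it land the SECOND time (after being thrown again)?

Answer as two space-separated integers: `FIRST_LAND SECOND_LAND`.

Beat 0 (L): throw ball1 h=4 -> lands@4:L; in-air after throw: [b1@4:L]
Beat 1 (R): throw ball2 h=4 -> lands@5:R; in-air after throw: [b1@4:L b2@5:R]
Beat 2 (L): throw ball3 h=5 -> lands@7:R; in-air after throw: [b1@4:L b2@5:R b3@7:R]
Beat 3 (R): throw ball4 h=3 -> lands@6:L; in-air after throw: [b1@4:L b2@5:R b4@6:L b3@7:R]
Beat 4 (L): throw ball1 h=4 -> lands@8:L; in-air after throw: [b2@5:R b4@6:L b3@7:R b1@8:L]
Beat 5 (R): throw ball2 h=4 -> lands@9:R; in-air after throw: [b4@6:L b3@7:R b1@8:L b2@9:R]
Beat 6 (L): throw ball4 h=5 -> lands@11:R; in-air after throw: [b3@7:R b1@8:L b2@9:R b4@11:R]
Beat 7 (R): throw ball3 h=3 -> lands@10:L; in-air after throw: [b1@8:L b2@9:R b3@10:L b4@11:R]
Beat 8 (L): throw ball1 h=4 -> lands@12:L; in-air after throw: [b2@9:R b3@10:L b4@11:R b1@12:L]
Beat 9 (R): throw ball2 h=4 -> lands@13:R; in-air after throw: [b3@10:L b4@11:R b1@12:L b2@13:R]
Beat 10 (L): throw ball3 h=5 -> lands@15:R; in-air after throw: [b4@11:R b1@12:L b2@13:R b3@15:R]
Ball 3: thrown@2 h=5 -> first land @7; rethrown@7 h=3 -> second land @10

Answer: 7 10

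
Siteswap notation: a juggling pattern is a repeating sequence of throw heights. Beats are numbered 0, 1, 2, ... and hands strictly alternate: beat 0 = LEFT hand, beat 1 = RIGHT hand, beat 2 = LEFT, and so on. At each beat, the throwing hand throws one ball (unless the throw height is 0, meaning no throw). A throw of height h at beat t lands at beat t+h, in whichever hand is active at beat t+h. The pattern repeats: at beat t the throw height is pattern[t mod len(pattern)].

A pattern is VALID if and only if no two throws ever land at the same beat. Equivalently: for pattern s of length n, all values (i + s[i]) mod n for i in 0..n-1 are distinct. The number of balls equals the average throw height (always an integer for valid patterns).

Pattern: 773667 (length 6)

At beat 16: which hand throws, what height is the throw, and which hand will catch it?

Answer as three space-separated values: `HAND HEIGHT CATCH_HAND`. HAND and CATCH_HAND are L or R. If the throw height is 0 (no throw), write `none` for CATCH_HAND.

Beat 16: 16 mod 2 = 0, so hand = L
Throw height = pattern[16 mod 6] = pattern[4] = 6
Lands at beat 16+6=22, 22 mod 2 = 0, so catch hand = L

Answer: L 6 L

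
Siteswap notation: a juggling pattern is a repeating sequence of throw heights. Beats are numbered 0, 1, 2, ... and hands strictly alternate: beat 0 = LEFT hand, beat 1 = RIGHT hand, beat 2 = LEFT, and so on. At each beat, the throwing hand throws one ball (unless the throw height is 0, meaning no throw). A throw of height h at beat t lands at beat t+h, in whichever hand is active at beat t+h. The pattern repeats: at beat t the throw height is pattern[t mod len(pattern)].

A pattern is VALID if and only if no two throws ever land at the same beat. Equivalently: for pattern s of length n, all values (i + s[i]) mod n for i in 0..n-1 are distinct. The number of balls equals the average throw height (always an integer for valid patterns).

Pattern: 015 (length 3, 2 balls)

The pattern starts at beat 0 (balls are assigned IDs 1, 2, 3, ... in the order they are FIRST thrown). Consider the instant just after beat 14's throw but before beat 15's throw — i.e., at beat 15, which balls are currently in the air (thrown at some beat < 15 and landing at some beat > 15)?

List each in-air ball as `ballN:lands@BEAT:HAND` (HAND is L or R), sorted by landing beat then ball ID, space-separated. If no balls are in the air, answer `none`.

Answer: ball2:lands@16:L ball1:lands@19:R

Derivation:
Beat 1 (R): throw ball1 h=1 -> lands@2:L; in-air after throw: [b1@2:L]
Beat 2 (L): throw ball1 h=5 -> lands@7:R; in-air after throw: [b1@7:R]
Beat 4 (L): throw ball2 h=1 -> lands@5:R; in-air after throw: [b2@5:R b1@7:R]
Beat 5 (R): throw ball2 h=5 -> lands@10:L; in-air after throw: [b1@7:R b2@10:L]
Beat 7 (R): throw ball1 h=1 -> lands@8:L; in-air after throw: [b1@8:L b2@10:L]
Beat 8 (L): throw ball1 h=5 -> lands@13:R; in-air after throw: [b2@10:L b1@13:R]
Beat 10 (L): throw ball2 h=1 -> lands@11:R; in-air after throw: [b2@11:R b1@13:R]
Beat 11 (R): throw ball2 h=5 -> lands@16:L; in-air after throw: [b1@13:R b2@16:L]
Beat 13 (R): throw ball1 h=1 -> lands@14:L; in-air after throw: [b1@14:L b2@16:L]
Beat 14 (L): throw ball1 h=5 -> lands@19:R; in-air after throw: [b2@16:L b1@19:R]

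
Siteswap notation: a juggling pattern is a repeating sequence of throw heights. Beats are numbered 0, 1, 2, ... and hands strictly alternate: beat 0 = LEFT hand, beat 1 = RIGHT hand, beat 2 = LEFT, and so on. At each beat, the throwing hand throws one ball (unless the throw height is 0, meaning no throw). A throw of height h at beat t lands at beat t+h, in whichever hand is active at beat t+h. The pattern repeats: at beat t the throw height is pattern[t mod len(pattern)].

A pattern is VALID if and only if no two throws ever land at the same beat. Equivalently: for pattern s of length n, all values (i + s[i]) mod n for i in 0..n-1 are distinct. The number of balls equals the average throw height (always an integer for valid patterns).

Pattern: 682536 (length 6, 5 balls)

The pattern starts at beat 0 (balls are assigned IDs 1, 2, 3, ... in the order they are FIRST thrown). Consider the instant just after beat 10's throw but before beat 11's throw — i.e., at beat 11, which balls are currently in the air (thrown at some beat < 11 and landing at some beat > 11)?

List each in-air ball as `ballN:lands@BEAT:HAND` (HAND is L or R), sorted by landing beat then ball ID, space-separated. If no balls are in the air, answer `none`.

Answer: ball1:lands@12:L ball4:lands@13:R ball2:lands@14:L ball3:lands@15:R

Derivation:
Beat 0 (L): throw ball1 h=6 -> lands@6:L; in-air after throw: [b1@6:L]
Beat 1 (R): throw ball2 h=8 -> lands@9:R; in-air after throw: [b1@6:L b2@9:R]
Beat 2 (L): throw ball3 h=2 -> lands@4:L; in-air after throw: [b3@4:L b1@6:L b2@9:R]
Beat 3 (R): throw ball4 h=5 -> lands@8:L; in-air after throw: [b3@4:L b1@6:L b4@8:L b2@9:R]
Beat 4 (L): throw ball3 h=3 -> lands@7:R; in-air after throw: [b1@6:L b3@7:R b4@8:L b2@9:R]
Beat 5 (R): throw ball5 h=6 -> lands@11:R; in-air after throw: [b1@6:L b3@7:R b4@8:L b2@9:R b5@11:R]
Beat 6 (L): throw ball1 h=6 -> lands@12:L; in-air after throw: [b3@7:R b4@8:L b2@9:R b5@11:R b1@12:L]
Beat 7 (R): throw ball3 h=8 -> lands@15:R; in-air after throw: [b4@8:L b2@9:R b5@11:R b1@12:L b3@15:R]
Beat 8 (L): throw ball4 h=2 -> lands@10:L; in-air after throw: [b2@9:R b4@10:L b5@11:R b1@12:L b3@15:R]
Beat 9 (R): throw ball2 h=5 -> lands@14:L; in-air after throw: [b4@10:L b5@11:R b1@12:L b2@14:L b3@15:R]
Beat 10 (L): throw ball4 h=3 -> lands@13:R; in-air after throw: [b5@11:R b1@12:L b4@13:R b2@14:L b3@15:R]
Beat 11 (R): throw ball5 h=6 -> lands@17:R; in-air after throw: [b1@12:L b4@13:R b2@14:L b3@15:R b5@17:R]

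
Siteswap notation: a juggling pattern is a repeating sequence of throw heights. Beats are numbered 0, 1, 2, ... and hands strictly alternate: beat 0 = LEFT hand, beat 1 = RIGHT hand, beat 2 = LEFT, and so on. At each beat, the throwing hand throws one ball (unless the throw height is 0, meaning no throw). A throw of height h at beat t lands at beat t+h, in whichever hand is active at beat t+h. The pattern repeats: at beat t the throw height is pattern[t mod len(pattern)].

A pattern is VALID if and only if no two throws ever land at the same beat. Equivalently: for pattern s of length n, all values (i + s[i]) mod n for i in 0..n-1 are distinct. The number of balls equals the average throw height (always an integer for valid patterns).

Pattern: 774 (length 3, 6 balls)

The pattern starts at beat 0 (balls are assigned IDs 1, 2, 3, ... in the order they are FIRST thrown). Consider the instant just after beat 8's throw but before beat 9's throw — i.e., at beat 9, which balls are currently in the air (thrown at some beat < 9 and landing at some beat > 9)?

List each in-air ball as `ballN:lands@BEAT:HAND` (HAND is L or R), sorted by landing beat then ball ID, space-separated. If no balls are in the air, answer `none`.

Beat 0 (L): throw ball1 h=7 -> lands@7:R; in-air after throw: [b1@7:R]
Beat 1 (R): throw ball2 h=7 -> lands@8:L; in-air after throw: [b1@7:R b2@8:L]
Beat 2 (L): throw ball3 h=4 -> lands@6:L; in-air after throw: [b3@6:L b1@7:R b2@8:L]
Beat 3 (R): throw ball4 h=7 -> lands@10:L; in-air after throw: [b3@6:L b1@7:R b2@8:L b4@10:L]
Beat 4 (L): throw ball5 h=7 -> lands@11:R; in-air after throw: [b3@6:L b1@7:R b2@8:L b4@10:L b5@11:R]
Beat 5 (R): throw ball6 h=4 -> lands@9:R; in-air after throw: [b3@6:L b1@7:R b2@8:L b6@9:R b4@10:L b5@11:R]
Beat 6 (L): throw ball3 h=7 -> lands@13:R; in-air after throw: [b1@7:R b2@8:L b6@9:R b4@10:L b5@11:R b3@13:R]
Beat 7 (R): throw ball1 h=7 -> lands@14:L; in-air after throw: [b2@8:L b6@9:R b4@10:L b5@11:R b3@13:R b1@14:L]
Beat 8 (L): throw ball2 h=4 -> lands@12:L; in-air after throw: [b6@9:R b4@10:L b5@11:R b2@12:L b3@13:R b1@14:L]
Beat 9 (R): throw ball6 h=7 -> lands@16:L; in-air after throw: [b4@10:L b5@11:R b2@12:L b3@13:R b1@14:L b6@16:L]

Answer: ball4:lands@10:L ball5:lands@11:R ball2:lands@12:L ball3:lands@13:R ball1:lands@14:L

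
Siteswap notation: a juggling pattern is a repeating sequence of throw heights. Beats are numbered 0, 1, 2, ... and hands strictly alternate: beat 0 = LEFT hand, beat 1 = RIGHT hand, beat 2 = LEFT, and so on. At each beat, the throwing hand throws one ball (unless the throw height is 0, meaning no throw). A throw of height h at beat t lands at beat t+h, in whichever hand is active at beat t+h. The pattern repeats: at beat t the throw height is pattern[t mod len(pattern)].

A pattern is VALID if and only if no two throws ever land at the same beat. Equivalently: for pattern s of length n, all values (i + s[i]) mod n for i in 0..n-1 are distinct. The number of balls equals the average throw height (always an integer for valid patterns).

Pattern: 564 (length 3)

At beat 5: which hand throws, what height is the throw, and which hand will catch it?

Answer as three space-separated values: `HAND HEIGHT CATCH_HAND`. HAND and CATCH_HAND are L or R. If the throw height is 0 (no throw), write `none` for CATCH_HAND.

Answer: R 4 R

Derivation:
Beat 5: 5 mod 2 = 1, so hand = R
Throw height = pattern[5 mod 3] = pattern[2] = 4
Lands at beat 5+4=9, 9 mod 2 = 1, so catch hand = R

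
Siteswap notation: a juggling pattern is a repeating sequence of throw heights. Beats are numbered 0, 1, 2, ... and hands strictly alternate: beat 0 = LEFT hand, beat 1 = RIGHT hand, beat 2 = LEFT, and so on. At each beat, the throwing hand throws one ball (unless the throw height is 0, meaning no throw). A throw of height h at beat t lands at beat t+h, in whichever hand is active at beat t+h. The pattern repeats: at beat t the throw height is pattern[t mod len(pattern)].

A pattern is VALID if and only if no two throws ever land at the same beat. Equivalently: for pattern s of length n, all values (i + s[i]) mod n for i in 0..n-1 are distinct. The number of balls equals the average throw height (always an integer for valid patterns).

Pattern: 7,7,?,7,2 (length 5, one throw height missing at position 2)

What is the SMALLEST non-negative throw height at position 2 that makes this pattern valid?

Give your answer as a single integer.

Answer: 2

Derivation:
i=0: (0 + 7) mod 5 = 2
i=1: (1 + 7) mod 5 = 3
i=2: s[i]=? (unknown)
i=3: (3 + 7) mod 5 = 0
i=4: (4 + 2) mod 5 = 1
Known residues: [0, 1, 2, 3]; need a permutation of 0..4, so missing residue r = 4
Need (2 + s) mod 5 = 4; smallest s = (4 - 2) mod 5 = 2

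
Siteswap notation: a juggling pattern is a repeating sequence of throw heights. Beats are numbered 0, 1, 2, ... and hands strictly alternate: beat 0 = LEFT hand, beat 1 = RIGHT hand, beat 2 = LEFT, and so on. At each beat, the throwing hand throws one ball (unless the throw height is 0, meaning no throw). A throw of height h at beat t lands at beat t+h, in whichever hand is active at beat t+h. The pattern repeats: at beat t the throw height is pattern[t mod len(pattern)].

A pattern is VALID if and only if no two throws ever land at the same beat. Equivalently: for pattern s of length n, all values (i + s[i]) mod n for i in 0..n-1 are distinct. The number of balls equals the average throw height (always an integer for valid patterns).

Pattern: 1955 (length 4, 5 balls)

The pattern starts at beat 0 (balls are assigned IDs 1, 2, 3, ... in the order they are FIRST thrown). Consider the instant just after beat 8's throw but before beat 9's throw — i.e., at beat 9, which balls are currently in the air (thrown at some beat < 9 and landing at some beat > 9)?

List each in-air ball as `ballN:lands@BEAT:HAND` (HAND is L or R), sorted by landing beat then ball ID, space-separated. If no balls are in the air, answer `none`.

Answer: ball1:lands@10:L ball5:lands@11:R ball2:lands@12:L ball4:lands@14:L

Derivation:
Beat 0 (L): throw ball1 h=1 -> lands@1:R; in-air after throw: [b1@1:R]
Beat 1 (R): throw ball1 h=9 -> lands@10:L; in-air after throw: [b1@10:L]
Beat 2 (L): throw ball2 h=5 -> lands@7:R; in-air after throw: [b2@7:R b1@10:L]
Beat 3 (R): throw ball3 h=5 -> lands@8:L; in-air after throw: [b2@7:R b3@8:L b1@10:L]
Beat 4 (L): throw ball4 h=1 -> lands@5:R; in-air after throw: [b4@5:R b2@7:R b3@8:L b1@10:L]
Beat 5 (R): throw ball4 h=9 -> lands@14:L; in-air after throw: [b2@7:R b3@8:L b1@10:L b4@14:L]
Beat 6 (L): throw ball5 h=5 -> lands@11:R; in-air after throw: [b2@7:R b3@8:L b1@10:L b5@11:R b4@14:L]
Beat 7 (R): throw ball2 h=5 -> lands@12:L; in-air after throw: [b3@8:L b1@10:L b5@11:R b2@12:L b4@14:L]
Beat 8 (L): throw ball3 h=1 -> lands@9:R; in-air after throw: [b3@9:R b1@10:L b5@11:R b2@12:L b4@14:L]
Beat 9 (R): throw ball3 h=9 -> lands@18:L; in-air after throw: [b1@10:L b5@11:R b2@12:L b4@14:L b3@18:L]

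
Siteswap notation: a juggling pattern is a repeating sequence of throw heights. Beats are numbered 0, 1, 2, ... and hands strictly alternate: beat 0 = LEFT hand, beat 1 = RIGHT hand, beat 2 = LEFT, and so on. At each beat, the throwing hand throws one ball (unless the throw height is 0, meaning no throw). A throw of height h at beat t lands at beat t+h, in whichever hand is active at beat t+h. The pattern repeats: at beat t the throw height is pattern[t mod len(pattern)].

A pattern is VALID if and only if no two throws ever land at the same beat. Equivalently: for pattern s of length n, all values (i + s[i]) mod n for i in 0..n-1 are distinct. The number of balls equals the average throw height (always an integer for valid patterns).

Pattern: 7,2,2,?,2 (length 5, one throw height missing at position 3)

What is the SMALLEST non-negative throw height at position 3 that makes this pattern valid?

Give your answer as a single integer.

i=0: (0 + 7) mod 5 = 2
i=1: (1 + 2) mod 5 = 3
i=2: (2 + 2) mod 5 = 4
i=3: s[i]=? (unknown)
i=4: (4 + 2) mod 5 = 1
Known residues: [1, 2, 3, 4]; need a permutation of 0..4, so missing residue r = 0
Need (3 + s) mod 5 = 0; smallest s = (0 - 3) mod 5 = 2

Answer: 2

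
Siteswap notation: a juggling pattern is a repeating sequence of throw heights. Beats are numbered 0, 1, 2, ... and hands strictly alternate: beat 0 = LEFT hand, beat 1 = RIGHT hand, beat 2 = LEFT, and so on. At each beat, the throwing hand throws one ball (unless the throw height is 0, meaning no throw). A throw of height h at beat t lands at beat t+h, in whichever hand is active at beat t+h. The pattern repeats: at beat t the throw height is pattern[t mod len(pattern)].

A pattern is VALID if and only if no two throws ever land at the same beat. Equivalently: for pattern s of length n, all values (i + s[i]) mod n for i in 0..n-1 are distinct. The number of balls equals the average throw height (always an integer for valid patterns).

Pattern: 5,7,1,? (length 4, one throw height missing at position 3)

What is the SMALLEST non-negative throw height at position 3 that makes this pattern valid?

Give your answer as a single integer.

Answer: 3

Derivation:
i=0: (0 + 5) mod 4 = 1
i=1: (1 + 7) mod 4 = 0
i=2: (2 + 1) mod 4 = 3
i=3: s[i]=? (unknown)
Known residues: [0, 1, 3]; need a permutation of 0..3, so missing residue r = 2
Need (3 + s) mod 4 = 2; smallest s = (2 - 3) mod 4 = 3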